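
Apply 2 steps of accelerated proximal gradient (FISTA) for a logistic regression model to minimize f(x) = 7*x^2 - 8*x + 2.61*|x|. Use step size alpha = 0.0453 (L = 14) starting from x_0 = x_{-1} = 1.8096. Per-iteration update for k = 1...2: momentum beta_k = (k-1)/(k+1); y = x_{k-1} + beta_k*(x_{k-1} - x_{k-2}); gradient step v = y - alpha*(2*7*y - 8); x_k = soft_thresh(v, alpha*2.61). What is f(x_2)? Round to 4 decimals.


FISTA on f(x) = 7*x^2 - 8*x + 2.61*|x|
L = 14, alpha = 0.0453
Iteration 1: beta = 0.0, y = 1.8096 + 0.0*(1.8096 - 1.8096) = 1.8096
  grad(y) = 17.3344, v = y - alpha*grad = 1.0244
  prox(v) = soft_thresh(1.0244, 0.1182) = 0.9061
Iteration 2: beta = 0.3333, y = 0.9061 + 0.3333*(0.9061 - 1.8096) = 0.605
  grad(y) = 0.4694, v = y - alpha*grad = 0.5837
  prox(v) = soft_thresh(0.5837, 0.1182) = 0.4655
f(x_2) = 7*0.4655^2 - 8*0.4655 + 2.61*|0.4655| = -0.9923


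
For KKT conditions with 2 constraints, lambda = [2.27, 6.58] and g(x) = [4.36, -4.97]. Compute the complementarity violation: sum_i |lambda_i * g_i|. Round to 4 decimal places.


KKT complementary slackness check:
lambda_1 * g_1 = 2.27 * 4.36 = 9.8972
lambda_2 * g_2 = 6.58 * -4.97 = -32.7026
Total violation = 9.8972 + 32.7026 = 42.5998


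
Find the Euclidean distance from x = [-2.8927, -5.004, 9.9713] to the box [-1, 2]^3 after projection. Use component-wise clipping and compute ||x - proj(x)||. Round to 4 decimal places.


Project each component onto [-1, 2].
clip(-2.8927) = -1.0, clip(-5.004) = -1.0, clip(9.9713) = 2.0
Projection = [-1.0, -1.0, 2.0]
Squared diffs: [3.5823, 16.032, 63.5416]
Distance = sqrt(83.1559) = 9.119


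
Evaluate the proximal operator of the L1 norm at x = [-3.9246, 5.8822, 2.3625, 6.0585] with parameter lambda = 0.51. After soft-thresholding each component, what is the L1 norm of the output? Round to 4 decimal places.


Soft-thresholding with lambda = 0.51:
prox(-3.9246) = sign(-3.9246)*max(|-3.9246| - 0.51, 0) = -3.4146
prox(5.8822) = sign(5.8822)*max(|5.8822| - 0.51, 0) = 5.3722
prox(2.3625) = sign(2.3625)*max(|2.3625| - 0.51, 0) = 1.8525
prox(6.0585) = sign(6.0585)*max(|6.0585| - 0.51, 0) = 5.5485
prox(x) = [-3.4146, 5.3722, 1.8525, 5.5485]
||prox(x)||_1 = 3.4146 + 5.3722 + 1.8525 + 5.5485 = 16.1878


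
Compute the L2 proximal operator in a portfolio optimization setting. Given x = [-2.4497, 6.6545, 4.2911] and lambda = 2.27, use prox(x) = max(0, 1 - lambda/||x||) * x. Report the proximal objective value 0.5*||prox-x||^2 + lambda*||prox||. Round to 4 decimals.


Step 1: Compute ||x||.
||x|| = 8.2884
Step 2: Compute scaling factor.
scale = max(0, 1 - 2.27/8.2884) = 0.7261
Step 3: prox(x) = [-1.7788, 4.832, 3.1159]
||prox(x)|| = 6.0184
Step 4: Proximal objective.
0.5*||prox-x||^2 = 2.5765
lambda*||prox|| = 13.6618
Total = 16.2381


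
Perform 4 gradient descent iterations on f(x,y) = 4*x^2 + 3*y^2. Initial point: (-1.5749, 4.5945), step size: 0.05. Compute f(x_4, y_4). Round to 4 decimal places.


Gradient descent on f(x,y) = 4*x^2 + 3*y^2.
Starting point: (-1.5749, 4.5945), alpha = 0.05
Step 1: grad_x = 2*4*-1.5749 = -12.5992, grad_y = 2*3*4.5945 = 27.567
  x_1 = -1.5749 - 0.05*-12.5992 = -0.9449
  y_1 = 4.5945 - 0.05*27.567 = 3.2162
Step 2: grad_x = 2*4*-0.9449 = -7.5595, grad_y = 2*3*3.2162 = 19.2969
  x_2 = -0.9449 - 0.05*-7.5595 = -0.567
  y_2 = 3.2162 - 0.05*19.2969 = 2.2513
Step 3: grad_x = 2*4*-0.567 = -4.5357, grad_y = 2*3*2.2513 = 13.5078
  x_3 = -0.567 - 0.05*-4.5357 = -0.3402
  y_3 = 2.2513 - 0.05*13.5078 = 1.5759
Step 4: grad_x = 2*4*-0.3402 = -2.7214, grad_y = 2*3*1.5759 = 9.4555
  x_4 = -0.3402 - 0.05*-2.7214 = -0.2041
  y_4 = 1.5759 - 0.05*9.4555 = 1.1031
f(-0.2041, 1.1031) = 4*(-0.2041)^2 + 3*1.1031^2 = 3.8174


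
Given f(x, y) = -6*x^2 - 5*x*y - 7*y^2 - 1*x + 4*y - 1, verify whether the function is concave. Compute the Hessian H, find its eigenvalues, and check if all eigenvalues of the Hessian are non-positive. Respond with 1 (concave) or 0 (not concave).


The Hessian of f(x,y) = -6*x^2 - 5*x*y - 7*y^2 - 1*x + 4*y - 1 is:
H = [[-12, -5], [-5, -14]]
Trace = -12 - 14 = -26
Determinant = -12*-14 - (-5)^2 = 143
Discriminant = (-26)^2 - 4*143 = 104.0
Eigenvalues: lambda_1 = -18.099, lambda_2 = -7.901
The function is concave.

1


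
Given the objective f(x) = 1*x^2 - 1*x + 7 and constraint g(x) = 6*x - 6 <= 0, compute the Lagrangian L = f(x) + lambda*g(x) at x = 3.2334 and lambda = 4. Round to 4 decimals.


Step 1: Evaluate f(x).
f(3.2334) = 1*3.2334^2 - 1*3.2334 + 7 = 14.2215
Step 2: Evaluate g(x).
g(3.2334) = 6*3.2334 - 6 = 13.4004
Step 3: Compute Lagrangian.
L = 14.2215 + 4*13.4004 = 67.8231


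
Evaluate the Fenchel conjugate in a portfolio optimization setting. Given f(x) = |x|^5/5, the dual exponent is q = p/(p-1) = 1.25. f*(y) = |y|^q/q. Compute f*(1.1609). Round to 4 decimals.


The conjugate exponent q satisfies 1/p + 1/q = 1.
p = 5, so q = 5/(5 - 1) = 1.25
|y|^q = 1.1609^1.25 = 1.205
f*(1.1609) = 1.205 / 1.25 = 0.964


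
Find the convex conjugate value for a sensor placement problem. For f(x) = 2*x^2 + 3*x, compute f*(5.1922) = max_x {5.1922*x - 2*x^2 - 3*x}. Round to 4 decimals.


f*(y) = sup_x {y*x - a*x^2 - b*x} = sup_x {(y-b)*x - a*x^2}
FOC: (y - b) - 2a*x = 0 => x* = (y - b)/(2a)
x* = (5.1922 - 3)/(2*2) = 0.5481
f*(5.1922) = (y-b)^2/(4a) = (5.1922 - 3)^2/(4*2)
= 4.8057/8 = 0.6007


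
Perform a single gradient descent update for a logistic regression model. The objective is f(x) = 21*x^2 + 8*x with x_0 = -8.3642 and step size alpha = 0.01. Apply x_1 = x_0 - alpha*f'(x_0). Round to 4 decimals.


We compute the gradient at x_0 and apply the update.
f'(x) = 42*x + 8
f'(-8.3642) = 42*-8.3642 + 8 = -343.2964
x_1 = -8.3642 - 0.01*-343.2964 = -4.9312


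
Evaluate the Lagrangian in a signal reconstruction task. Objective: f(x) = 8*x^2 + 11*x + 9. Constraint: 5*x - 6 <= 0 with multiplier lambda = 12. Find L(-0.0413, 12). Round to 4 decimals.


Step 1: Evaluate f(x).
f(-0.0413) = 8*(-0.0413)^2 + 11*(-0.0413) + 9 = 8.5593
Step 2: Evaluate g(x).
g(-0.0413) = 5*-0.0413 - 6 = -6.2065
Step 3: Compute Lagrangian.
L = 8.5593 + 12*-6.2065 = -65.9187


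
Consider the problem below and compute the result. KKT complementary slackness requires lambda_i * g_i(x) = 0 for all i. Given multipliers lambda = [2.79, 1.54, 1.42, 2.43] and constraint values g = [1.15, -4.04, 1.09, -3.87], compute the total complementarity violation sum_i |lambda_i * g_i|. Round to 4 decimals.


KKT complementary slackness check:
lambda_1 * g_1 = 2.79 * 1.15 = 3.2085
lambda_2 * g_2 = 1.54 * -4.04 = -6.2216
lambda_3 * g_3 = 1.42 * 1.09 = 1.5478
lambda_4 * g_4 = 2.43 * -3.87 = -9.4041
Total violation = 3.2085 + 6.2216 + 1.5478 + 9.4041 = 20.382


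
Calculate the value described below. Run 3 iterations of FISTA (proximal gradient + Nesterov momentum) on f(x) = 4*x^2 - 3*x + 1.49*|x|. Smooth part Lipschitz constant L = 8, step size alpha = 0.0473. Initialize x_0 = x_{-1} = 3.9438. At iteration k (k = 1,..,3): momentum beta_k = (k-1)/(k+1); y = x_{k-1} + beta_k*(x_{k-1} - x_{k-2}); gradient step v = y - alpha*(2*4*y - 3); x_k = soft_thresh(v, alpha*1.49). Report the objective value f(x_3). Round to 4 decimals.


FISTA on f(x) = 4*x^2 - 3*x + 1.49*|x|
L = 8, alpha = 0.0473
Iteration 1: beta = 0.0, y = 3.9438 + 0.0*(3.9438 - 3.9438) = 3.9438
  grad(y) = 28.5504, v = y - alpha*grad = 2.5934
  prox(v) = soft_thresh(2.5934, 0.0705) = 2.5229
Iteration 2: beta = 0.3333, y = 2.5229 + 0.3333*(2.5229 - 3.9438) = 2.0493
  grad(y) = 13.394, v = y - alpha*grad = 1.4157
  prox(v) = soft_thresh(1.4157, 0.0705) = 1.3452
Iteration 3: beta = 0.5, y = 1.3452 + 0.5*(1.3452 - 2.5229) = 0.7564
  grad(y) = 3.0513, v = y - alpha*grad = 0.6121
  prox(v) = soft_thresh(0.6121, 0.0705) = 0.5416
f(x_3) = 4*0.5416^2 - 3*0.5416 + 1.49*|0.5416| = 0.3555


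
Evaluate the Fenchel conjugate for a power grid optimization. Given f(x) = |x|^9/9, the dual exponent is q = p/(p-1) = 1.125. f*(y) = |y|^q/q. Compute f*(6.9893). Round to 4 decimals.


The conjugate exponent q satisfies 1/p + 1/q = 1.
p = 9, so q = 9/(9 - 1) = 1.125
|y|^q = 6.9893^1.125 = 8.9123
f*(6.9893) = 8.9123 / 1.125 = 7.922


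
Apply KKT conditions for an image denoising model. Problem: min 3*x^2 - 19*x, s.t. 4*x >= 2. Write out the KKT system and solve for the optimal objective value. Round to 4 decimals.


Step 1: Try lambda = 0 (constraint inactive).
Stationarity: 2*3*x - 19 = 0
x* = 19/(2*3) = 19/6 = 3.1667 (rounded; the exact value 19/6 is used below)
Check constraint: 4*3.1667 = 12.6668 >= 2 -- satisfied.
Step 2: Compute optimal value.
f(x*) = 3*(19/6)^2 - 19*(19/6) = -30.0833


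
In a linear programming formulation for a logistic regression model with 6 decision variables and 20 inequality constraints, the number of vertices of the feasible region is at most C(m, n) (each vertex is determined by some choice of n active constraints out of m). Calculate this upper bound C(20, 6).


Each vertex corresponds to some choice of n active constraints out of m, so the number of vertices is at most C(m, n) = m! / (n!(m-n)!).
m = 20, n = 6
Numerator: 20 * 19 * 18 * 17 * 16 * 15
Denominator: 6! = 720
C(20, 6) = 38760


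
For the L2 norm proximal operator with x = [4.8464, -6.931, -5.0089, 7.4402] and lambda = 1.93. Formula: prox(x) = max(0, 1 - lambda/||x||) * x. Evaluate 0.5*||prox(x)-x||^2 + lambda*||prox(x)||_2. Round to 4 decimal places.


Step 1: Compute ||x||.
||x|| = 12.3277
Step 2: Compute scaling factor.
scale = max(0, 1 - 1.93/12.3277) = 0.8434
Step 3: prox(x) = [4.0877, -5.8459, -4.2247, 6.2754]
||prox(x)|| = 10.3977
Step 4: Proximal objective.
0.5*||prox-x||^2 = 1.8625
lambda*||prox|| = 20.0676
Total = 21.93


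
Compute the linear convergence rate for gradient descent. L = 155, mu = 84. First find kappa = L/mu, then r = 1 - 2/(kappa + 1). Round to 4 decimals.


Step 1: Compute the condition number.
kappa = L/mu = 155/84 = 1.8452
Step 2: Compute the convergence rate.
r = 1 - 2/(kappa + 1) = 1 - 2*mu/(L + mu) = (L - mu)/(L + mu) = 71/239 = 0.2971


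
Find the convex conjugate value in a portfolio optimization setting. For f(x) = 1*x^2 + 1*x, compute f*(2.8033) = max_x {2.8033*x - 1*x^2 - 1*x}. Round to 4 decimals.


f*(y) = sup_x {y*x - a*x^2 - b*x} = sup_x {(y-b)*x - a*x^2}
FOC: (y - b) - 2a*x = 0 => x* = (y - b)/(2a)
x* = (2.8033 - 1)/(2*1) = 0.9017
f*(2.8033) = (y-b)^2/(4a) = (2.8033 - 1)^2/(4*1)
= 3.2519/4 = 0.813


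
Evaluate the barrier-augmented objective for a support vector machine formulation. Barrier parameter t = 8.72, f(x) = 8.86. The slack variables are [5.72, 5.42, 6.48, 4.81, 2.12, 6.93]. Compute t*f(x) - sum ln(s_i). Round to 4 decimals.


Step 1: Compute log-barrier.
ln values: [1.744, 1.6901, 1.8687, 1.5707, 0.7514, 1.9359]
phi = -(1.744 + 1.6901 + 1.8687 + 1.5707 + 0.7514 + 1.9359) = -9.5608
Step 2: Compute augmented objective.
t*f(x) = 8.72*8.86 = 77.2592
Total = 77.2592 - 9.5608 = 67.6984


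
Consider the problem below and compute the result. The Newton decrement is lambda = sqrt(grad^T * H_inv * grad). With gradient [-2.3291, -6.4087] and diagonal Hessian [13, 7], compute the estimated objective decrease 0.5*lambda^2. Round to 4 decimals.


Step 1: H is diagonal, so H^(-1) * g = [-0.1792, -0.9155].
Step 2: g^T H^(-1) g = sum_i g_i^2 / H_ii
  = (-2.3291)^2/13 + (-6.4087)^2/7
  = 0.4173 + 5.8673 = 6.2846
Step 3: Objective decrease = 0.5 * g^T H^(-1) g = 3.1423


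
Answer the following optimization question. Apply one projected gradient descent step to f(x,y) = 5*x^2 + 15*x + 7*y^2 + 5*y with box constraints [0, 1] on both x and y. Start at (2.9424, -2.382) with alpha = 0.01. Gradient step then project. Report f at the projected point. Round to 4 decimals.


Step 1: Compute gradient at (2.9424, -2.382).
grad_x = 2*5*2.9424 + 15 = 44.424
grad_y = 2*7*-2.382 + 5 = -28.348
Step 2: Gradient step.
x_raw = 2.9424 - 0.01*44.424 = 2.4982
y_raw = -2.382 - 0.01*-28.348 = -2.0985
Step 3: Project onto [0, 1].
x_proj = clip(2.4982) = 1.0
y_proj = clip(-2.0985) = 0.0
Step 4: Evaluate f.
f(1.0, 0.0) = 20.0


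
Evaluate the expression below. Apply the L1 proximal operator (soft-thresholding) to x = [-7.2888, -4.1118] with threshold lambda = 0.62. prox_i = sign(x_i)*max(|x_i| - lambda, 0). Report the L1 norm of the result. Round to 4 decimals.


Soft-thresholding with lambda = 0.62:
prox(-7.2888) = sign(-7.2888)*max(|-7.2888| - 0.62, 0) = -6.6688
prox(-4.1118) = sign(-4.1118)*max(|-4.1118| - 0.62, 0) = -3.4918
prox(x) = [-6.6688, -3.4918]
||prox(x)||_1 = 6.6688 + 3.4918 = 10.1606


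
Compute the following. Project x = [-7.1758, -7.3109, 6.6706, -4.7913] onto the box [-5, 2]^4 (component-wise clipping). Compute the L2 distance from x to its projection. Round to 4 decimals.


Project each component onto [-5, 2].
clip(-7.1758) = -5.0, clip(-7.3109) = -5.0, clip(6.6706) = 2.0, clip(-4.7913) = -4.7913
Projection = [-5.0, -5.0, 2.0, -4.7913]
Squared diffs: [4.7341, 5.3403, 21.8145, 0.0]
Distance = sqrt(31.8889) = 5.647


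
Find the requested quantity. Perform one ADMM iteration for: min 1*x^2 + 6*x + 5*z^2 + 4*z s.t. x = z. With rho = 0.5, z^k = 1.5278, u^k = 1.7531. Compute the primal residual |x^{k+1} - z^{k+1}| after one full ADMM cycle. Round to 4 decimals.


ADMM iteration with rho = 0.5, z^k = 1.5278, u^k = 1.7531
Step 1: x-update.
Minimize 1*x^2 + 6*x + (0.5/2)*(x - 1.5278 + 1.7531)^2
FOC: (2*1 + 0.5)*x = -6 + 0.5*(1.5278 - 1.7531)
x^{k+1} = -2.4451
Step 2: z-update.
Minimize 5*z^2 + 4*z + (0.5/2)*(-2.4451 - z + 1.7531)^2
FOC: (2*5 + 0.5)*z = -4 + 0.5*(-2.4451 + 1.7531)
z^{k+1} = -0.4139
Step 3: u-update.
u^{k+1} = 1.7531 - 2.4451 + 0.4139 = -0.2781
Step 4: Primal residual = |-2.4451 + 0.4139| = 2.0312


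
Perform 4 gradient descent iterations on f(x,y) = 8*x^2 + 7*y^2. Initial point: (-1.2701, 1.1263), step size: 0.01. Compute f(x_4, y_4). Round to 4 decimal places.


Gradient descent on f(x,y) = 8*x^2 + 7*y^2.
Starting point: (-1.2701, 1.1263), alpha = 0.01
Step 1: grad_x = 2*8*-1.2701 = -20.3216, grad_y = 2*7*1.1263 = 15.7682
  x_1 = -1.2701 - 0.01*-20.3216 = -1.0669
  y_1 = 1.1263 - 0.01*15.7682 = 0.9686
Step 2: grad_x = 2*8*-1.0669 = -17.0701, grad_y = 2*7*0.9686 = 13.5607
  x_2 = -1.0669 - 0.01*-17.0701 = -0.8962
  y_2 = 0.9686 - 0.01*13.5607 = 0.833
Step 3: grad_x = 2*8*-0.8962 = -14.3389, grad_y = 2*7*0.833 = 11.6622
  x_3 = -0.8962 - 0.01*-14.3389 = -0.7528
  y_3 = 0.833 - 0.01*11.6622 = 0.7164
Step 4: grad_x = 2*8*-0.7528 = -12.0447, grad_y = 2*7*0.7164 = 10.0295
  x_4 = -0.7528 - 0.01*-12.0447 = -0.6323
  y_4 = 0.7164 - 0.01*10.0295 = 0.6161
f(-0.6323, 0.6161) = 8*(-0.6323)^2 + 7*0.6161^2 = 5.8559


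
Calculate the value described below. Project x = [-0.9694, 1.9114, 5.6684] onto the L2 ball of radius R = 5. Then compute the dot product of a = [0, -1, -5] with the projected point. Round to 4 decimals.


Step 1: Compute ||x|| (intermediates to 6 decimals).
||x|| = sqrt((-0.9694)^2 + 1.9114^2 + 5.6684^2) = 6.060028
Step 2: Project.
Since ||x|| > R, scale = R/||x|| = 5/6.060028 = 0.825079, proj(x) = scale * x
proj(x) = [-0.799832, 1.577056, 4.676878]
Step 3: Dot product.
a^T * proj(x) = 0*(-0.799832) - 1*1.577056 - 5*4.676878 = -24.9614


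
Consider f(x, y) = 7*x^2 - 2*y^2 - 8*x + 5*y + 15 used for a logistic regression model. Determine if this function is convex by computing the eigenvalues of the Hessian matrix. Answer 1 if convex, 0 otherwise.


The Hessian of f(x,y) = 7*x^2 - 2*y^2 - 8*x + 5*y + 15 is:
H = [[14, 0], [0, -4]]
Trace = 14 - 4 = 10
Determinant = 14*-4 - (0)^2 = -56
Discriminant = (10)^2 - 4*-56 = 324.0
Eigenvalues: lambda_1 = -4.0, lambda_2 = 14.0
The function is not convex.

0


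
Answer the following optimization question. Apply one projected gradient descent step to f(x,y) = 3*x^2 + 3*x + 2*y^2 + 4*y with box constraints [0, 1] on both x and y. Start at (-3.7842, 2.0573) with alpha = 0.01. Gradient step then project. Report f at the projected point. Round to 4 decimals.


Step 1: Compute gradient at (-3.7842, 2.0573).
grad_x = 2*3*-3.7842 + 3 = -19.7052
grad_y = 2*2*2.0573 + 4 = 12.2292
Step 2: Gradient step.
x_raw = -3.7842 - 0.01*-19.7052 = -3.5871
y_raw = 2.0573 - 0.01*12.2292 = 1.935
Step 3: Project onto [0, 1].
x_proj = clip(-3.5871) = 0.0
y_proj = clip(1.935) = 1.0
Step 4: Evaluate f.
f(0.0, 1.0) = 6.0


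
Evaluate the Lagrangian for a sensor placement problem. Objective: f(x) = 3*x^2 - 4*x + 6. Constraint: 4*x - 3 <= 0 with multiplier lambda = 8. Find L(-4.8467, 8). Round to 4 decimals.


Step 1: Evaluate f(x).
f(-4.8467) = 3*(-4.8467)^2 - 4*(-4.8467) + 6 = 95.8583
Step 2: Evaluate g(x).
g(-4.8467) = 4*-4.8467 - 3 = -22.3868
Step 3: Compute Lagrangian.
L = 95.8583 + 8*-22.3868 = -83.2361


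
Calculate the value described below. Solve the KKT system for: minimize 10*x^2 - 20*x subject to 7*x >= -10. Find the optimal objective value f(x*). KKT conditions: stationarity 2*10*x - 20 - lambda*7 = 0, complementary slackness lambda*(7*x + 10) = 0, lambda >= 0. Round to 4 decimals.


Step 1: Try lambda = 0 (constraint inactive).
Stationarity: 2*10*x - 20 = 0
x* = 20/(2*10) = 1.0
Check constraint: 7*1.0 = 7.0 >= -10 -- satisfied.
Step 2: Compute optimal value.
f(x*) = 10*1.0^2 - 20*1.0 = -10.0


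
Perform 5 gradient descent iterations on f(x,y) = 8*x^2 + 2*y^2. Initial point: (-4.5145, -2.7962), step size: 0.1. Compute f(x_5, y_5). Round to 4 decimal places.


Gradient descent on f(x,y) = 8*x^2 + 2*y^2.
Starting point: (-4.5145, -2.7962), alpha = 0.1
Step 1: grad_x = 2*8*-4.5145 = -72.232, grad_y = 2*2*-2.7962 = -11.1848
  x_1 = -4.5145 - 0.1*-72.232 = 2.7087
  y_1 = -2.7962 - 0.1*-11.1848 = -1.6777
Step 2: grad_x = 2*8*2.7087 = 43.3392, grad_y = 2*2*-1.6777 = -6.7109
  x_2 = 2.7087 - 0.1*43.3392 = -1.6252
  y_2 = -1.6777 - 0.1*-6.7109 = -1.0066
Step 3: grad_x = 2*8*-1.6252 = -26.0035, grad_y = 2*2*-1.0066 = -4.0265
  x_3 = -1.6252 - 0.1*-26.0035 = 0.9751
  y_3 = -1.0066 - 0.1*-4.0265 = -0.604
Step 4: grad_x = 2*8*0.9751 = 15.6021, grad_y = 2*2*-0.604 = -2.4159
  x_4 = 0.9751 - 0.1*15.6021 = -0.5851
  y_4 = -0.604 - 0.1*-2.4159 = -0.3624
Step 5: grad_x = 2*8*-0.5851 = -9.3613, grad_y = 2*2*-0.3624 = -1.4496
  x_5 = -0.5851 - 0.1*-9.3613 = 0.351
  y_5 = -0.3624 - 0.1*-1.4496 = -0.2174
f(0.351, -0.2174) = 8*0.351^2 + 2*(-0.2174)^2 = 1.0804


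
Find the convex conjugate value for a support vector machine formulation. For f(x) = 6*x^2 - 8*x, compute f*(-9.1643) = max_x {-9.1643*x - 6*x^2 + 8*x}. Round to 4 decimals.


f*(y) = sup_x {y*x - a*x^2 - b*x} = sup_x {(y-b)*x - a*x^2}
FOC: (y - b) - 2a*x = 0 => x* = (y - b)/(2a)
x* = (-9.1643 + 8)/(2*6) = -0.097
f*(-9.1643) = (y-b)^2/(4a) = (-9.1643 + 8)^2/(4*6)
= 1.3556/24 = 0.0565


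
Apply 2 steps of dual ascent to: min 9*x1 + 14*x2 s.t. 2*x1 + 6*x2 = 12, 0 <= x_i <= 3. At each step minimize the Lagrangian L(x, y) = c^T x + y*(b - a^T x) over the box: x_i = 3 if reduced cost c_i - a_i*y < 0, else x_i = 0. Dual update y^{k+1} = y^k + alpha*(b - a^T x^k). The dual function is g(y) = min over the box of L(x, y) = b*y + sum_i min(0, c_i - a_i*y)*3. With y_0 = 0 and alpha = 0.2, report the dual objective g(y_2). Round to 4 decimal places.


Dual ascent for LP: min 9*x1 + 14*x2, 2*x1 + 6*x2 = 12, 0 <= x_i <= 3
Step 1: y^k = 0.0, reduced costs: (9.0, 14.0)
  x^k = (0.0, 0.0), subgradient = b - a^T x = 12.0
  y^{k+1} = 0.0 + 0.2*12.0 = 2.4
Step 2: y^k = 2.4, reduced costs: (4.2, -0.4)
  x^k = (0.0, 3.0), subgradient = b - a^T x = -6.0
  y^{k+1} = 2.4 + 0.2*-6.0 = 1.2
Dual objective at y_2 = 1.2: reduced costs (6.6, 6.8), box minimizer x = (0.0, 0.0)
g(y_2) = b*y + (c1 - a1*y)*x1 + (c2 - a2*y)*x2 = 12*1.2 + 6.6*0.0 + 6.8*0.0 = 14.4 + 0.0 + 0.0 = 14.4


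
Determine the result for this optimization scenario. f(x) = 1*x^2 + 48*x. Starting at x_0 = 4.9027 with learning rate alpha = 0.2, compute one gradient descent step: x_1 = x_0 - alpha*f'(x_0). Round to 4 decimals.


We compute the gradient at x_0 and apply the update.
f'(x) = 2*x + 48
f'(4.9027) = 2*4.9027 + 48 = 57.8054
x_1 = 4.9027 - 0.2*57.8054 = -6.6584


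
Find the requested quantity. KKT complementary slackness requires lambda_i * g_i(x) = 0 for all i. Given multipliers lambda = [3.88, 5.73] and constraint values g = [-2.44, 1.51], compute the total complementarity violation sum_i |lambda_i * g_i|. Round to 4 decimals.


KKT complementary slackness check:
lambda_1 * g_1 = 3.88 * -2.44 = -9.4672
lambda_2 * g_2 = 5.73 * 1.51 = 8.6523
Total violation = 9.4672 + 8.6523 = 18.1195


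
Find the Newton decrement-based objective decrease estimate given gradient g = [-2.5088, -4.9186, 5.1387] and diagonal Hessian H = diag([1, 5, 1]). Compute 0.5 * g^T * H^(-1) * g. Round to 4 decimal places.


Step 1: H is diagonal, so H^(-1) * g = [-2.5088, -0.9837, 5.1387].
Step 2: g^T H^(-1) g = sum_i g_i^2 / H_ii
  = (-2.5088)^2/1 + (-4.9186)^2/5 + (5.1387)^2/1
  = 6.2941 + 4.8385 + 26.4062 = 37.5388
Step 3: Objective decrease = 0.5 * g^T H^(-1) g = 18.7694


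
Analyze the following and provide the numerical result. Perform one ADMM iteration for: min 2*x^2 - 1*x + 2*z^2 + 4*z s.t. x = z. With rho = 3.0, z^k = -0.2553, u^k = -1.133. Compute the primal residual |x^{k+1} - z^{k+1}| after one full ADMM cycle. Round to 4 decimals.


ADMM iteration with rho = 3.0, z^k = -0.2553, u^k = -1.133
Step 1: x-update.
Minimize 2*x^2 - 1*x + (3.0/2)*(x + 0.2553 - 1.133)^2
FOC: (2*2 + 3.0)*x = 1 + 3.0*(-0.2553 + 1.133)
x^{k+1} = 0.519
Step 2: z-update.
Minimize 2*z^2 + 4*z + (3.0/2)*(0.519 - z - 1.133)^2
FOC: (2*2 + 3.0)*z = -4 + 3.0*(0.519 - 1.133)
z^{k+1} = -0.8346
Step 3: u-update.
u^{k+1} = -1.133 + 0.519 + 0.8346 = 0.2206
Step 4: Primal residual = |0.519 + 0.8346| = 1.3536


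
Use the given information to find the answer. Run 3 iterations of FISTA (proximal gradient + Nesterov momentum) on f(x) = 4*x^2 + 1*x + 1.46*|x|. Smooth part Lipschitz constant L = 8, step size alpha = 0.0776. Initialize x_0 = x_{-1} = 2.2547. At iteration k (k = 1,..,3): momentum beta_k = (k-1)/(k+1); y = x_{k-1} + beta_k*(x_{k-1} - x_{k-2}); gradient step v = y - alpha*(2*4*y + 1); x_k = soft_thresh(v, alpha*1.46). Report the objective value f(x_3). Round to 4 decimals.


FISTA on f(x) = 4*x^2 + 1*x + 1.46*|x|
L = 8, alpha = 0.0776
Iteration 1: beta = 0.0, y = 2.2547 + 0.0*(2.2547 - 2.2547) = 2.2547
  grad(y) = 19.0376, v = y - alpha*grad = 0.7774
  prox(v) = soft_thresh(0.7774, 0.1133) = 0.6641
Iteration 2: beta = 0.3333, y = 0.6641 + 0.3333*(0.6641 - 2.2547) = 0.1339
  grad(y) = 2.0711, v = y - alpha*grad = -0.0268
  prox(v) = soft_thresh(-0.0268, 0.1133) = 0.0
Iteration 3: beta = 0.5, y = 0.0 + 0.5*(0.0 - 0.6641) = -0.332
  grad(y) = -1.6563, v = y - alpha*grad = -0.2035
  prox(v) = soft_thresh(-0.2035, 0.1133) = -0.0902
f(x_3) = 4*(-0.0902)^2 + 1*(-0.0902) + 1.46*|-0.0902| = 0.0741


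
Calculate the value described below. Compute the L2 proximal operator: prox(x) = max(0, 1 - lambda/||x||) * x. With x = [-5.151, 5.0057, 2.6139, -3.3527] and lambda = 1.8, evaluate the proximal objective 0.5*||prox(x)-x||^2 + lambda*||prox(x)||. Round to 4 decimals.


Step 1: Compute ||x||.
||x|| = 8.3464
Step 2: Compute scaling factor.
scale = max(0, 1 - 1.8/8.3464) = 0.7843
Step 3: prox(x) = [-4.0401, 3.9262, 2.0502, -2.6297]
||prox(x)|| = 6.5464
Step 4: Proximal objective.
0.5*||prox-x||^2 = 1.62
lambda*||prox|| = 11.7835
Total = 13.4036


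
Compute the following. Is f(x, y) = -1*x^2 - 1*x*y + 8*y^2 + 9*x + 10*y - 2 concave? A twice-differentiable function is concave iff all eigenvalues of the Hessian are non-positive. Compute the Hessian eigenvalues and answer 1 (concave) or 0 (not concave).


The Hessian of f(x,y) = -1*x^2 - 1*x*y + 8*y^2 + 9*x + 10*y - 2 is:
H = [[-2, -1], [-1, 16]]
Trace = -2 + 16 = 14
Determinant = -2*16 - (-1)^2 = -33
Discriminant = (14)^2 - 4*-33 = 328.0
Eigenvalues: lambda_1 = -2.0554, lambda_2 = 16.0554
The function is not concave.

0


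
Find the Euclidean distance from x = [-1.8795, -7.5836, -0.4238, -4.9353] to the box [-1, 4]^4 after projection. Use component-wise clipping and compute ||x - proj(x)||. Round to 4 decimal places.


Project each component onto [-1, 4].
clip(-1.8795) = -1.0, clip(-7.5836) = -1.0, clip(-0.4238) = -0.4238, clip(-4.9353) = -1.0
Projection = [-1.0, -1.0, -0.4238, -1.0]
Squared diffs: [0.7735, 43.3438, 0.0, 15.4866]
Distance = sqrt(59.6039) = 7.7204


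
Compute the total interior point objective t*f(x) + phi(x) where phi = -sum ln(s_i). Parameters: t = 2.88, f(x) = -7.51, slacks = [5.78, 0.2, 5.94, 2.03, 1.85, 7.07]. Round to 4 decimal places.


Step 1: Compute log-barrier.
ln values: [1.7544, -1.6094, 1.7817, 0.708, 0.6152, 1.9559]
phi = -(1.7544 - 1.6094 + 1.7817 + 0.708 + 0.6152 + 1.9559) = -5.2058
Step 2: Compute augmented objective.
t*f(x) = 2.88*-7.51 = -21.6288
Total = -21.6288 - 5.2058 = -26.8346


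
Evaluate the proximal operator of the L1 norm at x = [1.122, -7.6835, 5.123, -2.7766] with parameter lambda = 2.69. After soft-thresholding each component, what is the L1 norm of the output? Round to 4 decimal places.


Soft-thresholding with lambda = 2.69:
prox(1.122) = sign(1.122)*max(|1.122| - 2.69, 0) = 0.0
prox(-7.6835) = sign(-7.6835)*max(|-7.6835| - 2.69, 0) = -4.9935
prox(5.123) = sign(5.123)*max(|5.123| - 2.69, 0) = 2.433
prox(-2.7766) = sign(-2.7766)*max(|-2.7766| - 2.69, 0) = -0.0866
prox(x) = [0.0, -4.9935, 2.433, -0.0866]
||prox(x)||_1 = 0.0 + 4.9935 + 2.433 + 0.0866 = 7.5131


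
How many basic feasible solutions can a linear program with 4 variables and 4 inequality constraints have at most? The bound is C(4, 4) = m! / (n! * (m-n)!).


Each vertex corresponds to some choice of n active constraints out of m, so the number of vertices is at most C(m, n) = m! / (n!(m-n)!).
m = 4, n = 4
Numerator: 4 * 3 * 2 * 1
Denominator: 4! = 24
C(4, 4) = 1


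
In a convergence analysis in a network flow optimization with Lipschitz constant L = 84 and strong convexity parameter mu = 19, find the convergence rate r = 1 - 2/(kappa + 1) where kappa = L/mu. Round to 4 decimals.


Step 1: Compute the condition number.
kappa = L/mu = 84/19 = 4.4211
Step 2: Compute the convergence rate.
r = 1 - 2/(kappa + 1) = 1 - 2*mu/(L + mu) = (L - mu)/(L + mu) = 65/103 = 0.6311


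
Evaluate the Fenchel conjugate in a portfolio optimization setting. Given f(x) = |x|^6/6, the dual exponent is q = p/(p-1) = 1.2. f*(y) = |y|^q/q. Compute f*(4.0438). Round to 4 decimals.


The conjugate exponent q satisfies 1/p + 1/q = 1.
p = 6, so q = 6/(6 - 1) = 1.2
|y|^q = 4.0438^1.2 = 5.3475
f*(4.0438) = 5.3475 / 1.2 = 4.4562


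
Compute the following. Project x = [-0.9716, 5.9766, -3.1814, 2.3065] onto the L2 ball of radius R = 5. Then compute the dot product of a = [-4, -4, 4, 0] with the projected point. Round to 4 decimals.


Step 1: Compute ||x|| (intermediates to 6 decimals).
||x|| = sqrt((-0.9716)^2 + 5.9766^2 + (-3.1814)^2 + 2.3065^2) = 7.218379
Step 2: Project.
Since ||x|| > R, scale = R/||x|| = 5/7.218379 = 0.692676, proj(x) = scale * x
proj(x) = [-0.673004, 4.139847, -2.203679, 1.597657]
Step 3: Dot product.
a^T * proj(x) = -4*(-0.673004) - 4*4.139847 + 4*(-2.203679) + 0*1.597657 = -22.6821


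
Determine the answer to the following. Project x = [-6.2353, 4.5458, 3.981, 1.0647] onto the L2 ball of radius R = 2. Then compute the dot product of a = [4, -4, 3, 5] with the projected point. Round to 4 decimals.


Step 1: Compute ||x|| (intermediates to 6 decimals).
||x|| = sqrt((-6.2353)^2 + 4.5458^2 + 3.981^2 + 1.0647^2) = 8.747869
Step 2: Project.
Since ||x|| > R, scale = R/||x|| = 2/8.747869 = 0.228627, proj(x) = scale * x
proj(x) = [-1.425558, 1.039293, 0.910164, 0.243419]
Step 3: Dot product.
a^T * proj(x) = 4*(-1.425558) - 4*1.039293 + 3*0.910164 + 5*0.243419 = -5.9118


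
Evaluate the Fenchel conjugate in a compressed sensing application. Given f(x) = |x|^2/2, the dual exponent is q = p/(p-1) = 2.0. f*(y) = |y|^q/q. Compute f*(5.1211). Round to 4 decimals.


The conjugate exponent q satisfies 1/p + 1/q = 1.
p = 2, so q = 2/(2 - 1) = 2.0
|y|^q = 5.1211^2.0 = 26.2257
f*(5.1211) = 26.2257 / 2.0 = 13.1128


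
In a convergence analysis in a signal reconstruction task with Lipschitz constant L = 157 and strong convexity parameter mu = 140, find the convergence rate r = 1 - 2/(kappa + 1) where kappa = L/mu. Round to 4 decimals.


Step 1: Compute the condition number.
kappa = L/mu = 157/140 = 1.1214
Step 2: Compute the convergence rate.
r = 1 - 2/(kappa + 1) = 1 - 2*mu/(L + mu) = (L - mu)/(L + mu) = 17/297 = 0.0572


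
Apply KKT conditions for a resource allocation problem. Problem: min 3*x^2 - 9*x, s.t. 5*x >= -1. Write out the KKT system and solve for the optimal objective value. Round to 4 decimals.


Step 1: Try lambda = 0 (constraint inactive).
Stationarity: 2*3*x - 9 = 0
x* = 9/(2*3) = 1.5
Check constraint: 5*1.5 = 7.5 >= -1 -- satisfied.
Step 2: Compute optimal value.
f(x*) = 3*1.5^2 - 9*1.5 = -6.75


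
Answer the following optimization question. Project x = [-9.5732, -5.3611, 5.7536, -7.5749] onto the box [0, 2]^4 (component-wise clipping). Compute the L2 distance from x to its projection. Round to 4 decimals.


Project each component onto [0, 2].
clip(-9.5732) = 0.0, clip(-5.3611) = 0.0, clip(5.7536) = 2.0, clip(-7.5749) = 0.0
Projection = [0.0, 0.0, 2.0, 0.0]
Squared diffs: [91.6462, 28.7414, 14.0895, 57.3791]
Distance = sqrt(191.8562) = 13.8512


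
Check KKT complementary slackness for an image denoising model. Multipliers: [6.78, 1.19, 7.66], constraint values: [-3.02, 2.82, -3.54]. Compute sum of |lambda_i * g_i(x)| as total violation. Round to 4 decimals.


KKT complementary slackness check:
lambda_1 * g_1 = 6.78 * -3.02 = -20.4756
lambda_2 * g_2 = 1.19 * 2.82 = 3.3558
lambda_3 * g_3 = 7.66 * -3.54 = -27.1164
Total violation = 20.4756 + 3.3558 + 27.1164 = 50.9478


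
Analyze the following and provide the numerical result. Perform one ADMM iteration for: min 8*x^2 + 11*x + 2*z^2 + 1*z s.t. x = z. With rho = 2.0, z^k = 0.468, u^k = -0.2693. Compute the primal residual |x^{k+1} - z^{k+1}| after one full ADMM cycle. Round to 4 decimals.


ADMM iteration with rho = 2.0, z^k = 0.468, u^k = -0.2693
Step 1: x-update.
Minimize 8*x^2 + 11*x + (2.0/2)*(x - 0.468 - 0.2693)^2
FOC: (2*8 + 2.0)*x = -11 + 2.0*(0.468 + 0.2693)
x^{k+1} = -0.5292
Step 2: z-update.
Minimize 2*z^2 + 1*z + (2.0/2)*(-0.5292 - z - 0.2693)^2
FOC: (2*2 + 2.0)*z = -1 + 2.0*(-0.5292 - 0.2693)
z^{k+1} = -0.4328
Step 3: u-update.
u^{k+1} = -0.2693 - 0.5292 + 0.4328 = -0.3657
Step 4: Primal residual = |-0.5292 + 0.4328| = 0.0964


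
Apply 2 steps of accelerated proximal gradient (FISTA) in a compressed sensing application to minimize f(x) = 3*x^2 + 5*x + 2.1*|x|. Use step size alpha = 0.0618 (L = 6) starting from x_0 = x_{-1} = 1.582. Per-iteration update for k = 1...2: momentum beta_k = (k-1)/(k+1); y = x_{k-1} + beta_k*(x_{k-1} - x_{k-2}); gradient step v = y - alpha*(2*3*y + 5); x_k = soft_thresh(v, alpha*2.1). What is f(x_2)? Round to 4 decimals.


FISTA on f(x) = 3*x^2 + 5*x + 2.1*|x|
L = 6, alpha = 0.0618
Iteration 1: beta = 0.0, y = 1.582 + 0.0*(1.582 - 1.582) = 1.582
  grad(y) = 14.492, v = y - alpha*grad = 0.6864
  prox(v) = soft_thresh(0.6864, 0.1298) = 0.5566
Iteration 2: beta = 0.3333, y = 0.5566 + 0.3333*(0.5566 - 1.582) = 0.2148
  grad(y) = 6.2889, v = y - alpha*grad = -0.1738
  prox(v) = soft_thresh(-0.1738, 0.1298) = -0.0441
f(x_2) = 3*(-0.0441)^2 + 5*(-0.0441) + 2.1*|-0.0441| = -0.1219


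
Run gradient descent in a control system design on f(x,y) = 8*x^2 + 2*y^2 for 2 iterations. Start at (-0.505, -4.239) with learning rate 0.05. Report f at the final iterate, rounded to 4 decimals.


Gradient descent on f(x,y) = 8*x^2 + 2*y^2.
Starting point: (-0.505, -4.239), alpha = 0.05
Step 1: grad_x = 2*8*-0.505 = -8.08, grad_y = 2*2*-4.239 = -16.956
  x_1 = -0.505 - 0.05*-8.08 = -0.101
  y_1 = -4.239 - 0.05*-16.956 = -3.3912
Step 2: grad_x = 2*8*-0.101 = -1.616, grad_y = 2*2*-3.3912 = -13.5648
  x_2 = -0.101 - 0.05*-1.616 = -0.0202
  y_2 = -3.3912 - 0.05*-13.5648 = -2.713
f(-0.0202, -2.713) = 8*(-0.0202)^2 + 2*(-2.713)^2 = 14.7236


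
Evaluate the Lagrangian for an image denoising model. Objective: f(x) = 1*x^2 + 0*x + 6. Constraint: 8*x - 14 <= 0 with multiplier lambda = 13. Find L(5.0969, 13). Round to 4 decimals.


Step 1: Evaluate f(x).
f(5.0969) = 1*5.0969^2 + 0*5.0969 + 6 = 31.9784
Step 2: Evaluate g(x).
g(5.0969) = 8*5.0969 - 14 = 26.7752
Step 3: Compute Lagrangian.
L = 31.9784 + 13*26.7752 = 380.056


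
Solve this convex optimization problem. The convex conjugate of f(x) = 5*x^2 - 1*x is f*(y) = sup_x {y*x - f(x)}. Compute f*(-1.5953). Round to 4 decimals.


f*(y) = sup_x {y*x - a*x^2 - b*x} = sup_x {(y-b)*x - a*x^2}
FOC: (y - b) - 2a*x = 0 => x* = (y - b)/(2a)
x* = (-1.5953 + 1)/(2*5) = -0.0595
f*(-1.5953) = (y-b)^2/(4a) = (-1.5953 + 1)^2/(4*5)
= 0.3544/20 = 0.0177


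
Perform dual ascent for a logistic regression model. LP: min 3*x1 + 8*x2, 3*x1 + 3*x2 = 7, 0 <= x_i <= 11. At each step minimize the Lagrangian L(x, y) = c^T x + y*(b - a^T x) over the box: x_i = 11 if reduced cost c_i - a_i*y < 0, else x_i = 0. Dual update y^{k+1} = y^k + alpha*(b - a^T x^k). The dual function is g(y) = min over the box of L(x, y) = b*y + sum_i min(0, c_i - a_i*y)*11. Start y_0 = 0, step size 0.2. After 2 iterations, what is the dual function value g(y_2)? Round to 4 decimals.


Dual ascent for LP: min 3*x1 + 8*x2, 3*x1 + 3*x2 = 7, 0 <= x_i <= 11
Step 1: y^k = 0.0, reduced costs: (3.0, 8.0)
  x^k = (0.0, 0.0), subgradient = b - a^T x = 7.0
  y^{k+1} = 0.0 + 0.2*7.0 = 1.4
Step 2: y^k = 1.4, reduced costs: (-1.2, 3.8)
  x^k = (11.0, 0.0), subgradient = b - a^T x = -26.0
  y^{k+1} = 1.4 + 0.2*-26.0 = -3.8
Dual objective at y_2 = -3.8: reduced costs (14.4, 19.4), box minimizer x = (0.0, 0.0)
g(y_2) = b*y + (c1 - a1*y)*x1 + (c2 - a2*y)*x2 = 7*(-3.8) + 14.4*0.0 + 19.4*0.0 = -26.6 + 0.0 + 0.0 = -26.6


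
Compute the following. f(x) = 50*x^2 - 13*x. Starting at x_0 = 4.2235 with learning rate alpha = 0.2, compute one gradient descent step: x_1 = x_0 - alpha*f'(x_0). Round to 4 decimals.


We compute the gradient at x_0 and apply the update.
f'(x) = 100*x - 13
f'(4.2235) = 100*4.2235 - 13 = 409.35
x_1 = 4.2235 - 0.2*409.35 = -77.6465


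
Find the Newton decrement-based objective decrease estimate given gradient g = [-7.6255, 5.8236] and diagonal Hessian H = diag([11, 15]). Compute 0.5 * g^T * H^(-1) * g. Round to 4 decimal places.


Step 1: H is diagonal, so H^(-1) * g = [-0.6932, 0.3882].
Step 2: g^T H^(-1) g = sum_i g_i^2 / H_ii
  = (-7.6255)^2/11 + (5.8236)^2/15
  = 5.2862 + 2.261 = 7.5472
Step 3: Objective decrease = 0.5 * g^T H^(-1) g = 3.7736


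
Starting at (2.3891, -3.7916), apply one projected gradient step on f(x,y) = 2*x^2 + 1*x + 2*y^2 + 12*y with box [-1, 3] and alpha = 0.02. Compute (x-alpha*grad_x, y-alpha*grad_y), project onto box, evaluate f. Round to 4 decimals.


Step 1: Compute gradient at (2.3891, -3.7916).
grad_x = 2*2*2.3891 + 1 = 10.5564
grad_y = 2*2*-3.7916 + 12 = -3.1664
Step 2: Gradient step.
x_raw = 2.3891 - 0.02*10.5564 = 2.178
y_raw = -3.7916 - 0.02*-3.1664 = -3.7283
Step 3: Project onto [-1, 3].
x_proj = clip(2.178) = 2.178
y_proj = clip(-3.7283) = -1.0
Step 4: Evaluate f.
f(2.178, -1.0) = 1.6651


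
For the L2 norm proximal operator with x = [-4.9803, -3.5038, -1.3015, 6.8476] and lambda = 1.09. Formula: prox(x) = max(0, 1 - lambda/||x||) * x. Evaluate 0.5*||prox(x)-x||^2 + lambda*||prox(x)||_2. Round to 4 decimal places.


Step 1: Compute ||x||.
||x|| = 9.2555
Step 2: Compute scaling factor.
scale = max(0, 1 - 1.09/9.2555) = 0.8822
Step 3: prox(x) = [-4.3938, -3.0912, -1.1482, 6.0412]
||prox(x)|| = 8.1655
Step 4: Proximal objective.
0.5*||prox-x||^2 = 0.5941
lambda*||prox|| = 8.9004
Total = 9.4944


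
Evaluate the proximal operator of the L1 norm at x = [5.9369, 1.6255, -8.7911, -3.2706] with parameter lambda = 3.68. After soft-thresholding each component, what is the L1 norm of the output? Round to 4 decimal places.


Soft-thresholding with lambda = 3.68:
prox(5.9369) = sign(5.9369)*max(|5.9369| - 3.68, 0) = 2.2569
prox(1.6255) = sign(1.6255)*max(|1.6255| - 3.68, 0) = 0.0
prox(-8.7911) = sign(-8.7911)*max(|-8.7911| - 3.68, 0) = -5.1111
prox(-3.2706) = sign(-3.2706)*max(|-3.2706| - 3.68, 0) = 0.0
prox(x) = [2.2569, 0.0, -5.1111, 0.0]
||prox(x)||_1 = 2.2569 + 0.0 + 5.1111 + 0.0 = 7.368


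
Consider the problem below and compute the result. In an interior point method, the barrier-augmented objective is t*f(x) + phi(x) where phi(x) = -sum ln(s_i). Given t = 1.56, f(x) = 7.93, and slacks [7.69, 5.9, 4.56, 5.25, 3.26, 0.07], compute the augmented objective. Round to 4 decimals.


Step 1: Compute log-barrier.
ln values: [2.0399, 1.775, 1.5173, 1.6582, 1.1817, -2.6593]
phi = -(2.0399 + 1.775 + 1.5173 + 1.6582 + 1.1817 - 2.6593) = -5.5129
Step 2: Compute augmented objective.
t*f(x) = 1.56*7.93 = 12.3708
Total = 12.3708 - 5.5129 = 6.8579


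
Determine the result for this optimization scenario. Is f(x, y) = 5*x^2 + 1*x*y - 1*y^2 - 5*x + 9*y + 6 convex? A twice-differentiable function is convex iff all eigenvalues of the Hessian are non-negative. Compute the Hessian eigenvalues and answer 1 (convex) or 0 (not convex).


The Hessian of f(x,y) = 5*x^2 + 1*x*y - 1*y^2 - 5*x + 9*y + 6 is:
H = [[10, 1], [1, -2]]
Trace = 10 - 2 = 8
Determinant = 10*-2 - (1)^2 = -21
Discriminant = (8)^2 - 4*-21 = 148.0
Eigenvalues: lambda_1 = -2.0828, lambda_2 = 10.0828
The function is not convex.

0


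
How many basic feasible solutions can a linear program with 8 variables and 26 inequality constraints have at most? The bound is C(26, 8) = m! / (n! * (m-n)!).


Each vertex corresponds to some choice of n active constraints out of m, so the number of vertices is at most C(m, n) = m! / (n!(m-n)!).
m = 26, n = 8
Numerator: 26 * 25 * 24 * 23 * 22 * 21 * 20 * 19
Denominator: 8! = 40320
C(26, 8) = 1562275


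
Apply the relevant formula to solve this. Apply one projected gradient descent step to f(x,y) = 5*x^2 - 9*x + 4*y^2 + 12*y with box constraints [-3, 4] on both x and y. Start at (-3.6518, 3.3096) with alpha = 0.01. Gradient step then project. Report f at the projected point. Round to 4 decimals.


Step 1: Compute gradient at (-3.6518, 3.3096).
grad_x = 2*5*-3.6518 - 9 = -45.518
grad_y = 2*4*3.3096 + 12 = 38.4768
Step 2: Gradient step.
x_raw = -3.6518 - 0.01*-45.518 = -3.1966
y_raw = 3.3096 - 0.01*38.4768 = 2.9248
Step 3: Project onto [-3, 4].
x_proj = clip(-3.1966) = -3.0
y_proj = clip(2.9248) = 2.9248
Step 4: Evaluate f.
f(-3.0, 2.9248) = 141.3166


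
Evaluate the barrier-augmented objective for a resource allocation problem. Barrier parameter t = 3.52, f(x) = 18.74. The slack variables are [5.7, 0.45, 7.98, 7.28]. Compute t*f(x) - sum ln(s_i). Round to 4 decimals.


Step 1: Compute log-barrier.
ln values: [1.7405, -0.7985, 2.0769, 1.9851]
phi = -(1.7405 - 0.7985 + 2.0769 + 1.9851) = -5.004
Step 2: Compute augmented objective.
t*f(x) = 3.52*18.74 = 65.9648
Total = 65.9648 - 5.004 = 60.9608


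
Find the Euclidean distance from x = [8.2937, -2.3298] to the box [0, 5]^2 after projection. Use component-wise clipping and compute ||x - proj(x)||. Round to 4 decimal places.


Project each component onto [0, 5].
clip(8.2937) = 5.0, clip(-2.3298) = 0.0
Projection = [5.0, 0.0]
Squared diffs: [10.8485, 5.428]
Distance = sqrt(16.2765) = 4.0344


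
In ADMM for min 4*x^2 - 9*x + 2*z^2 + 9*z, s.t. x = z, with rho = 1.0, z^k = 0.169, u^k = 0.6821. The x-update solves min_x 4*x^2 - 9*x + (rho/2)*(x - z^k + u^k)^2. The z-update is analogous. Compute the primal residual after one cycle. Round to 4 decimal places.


ADMM iteration with rho = 1.0, z^k = 0.169, u^k = 0.6821
Step 1: x-update.
Minimize 4*x^2 - 9*x + (1.0/2)*(x - 0.169 + 0.6821)^2
FOC: (2*4 + 1.0)*x = 9 + 1.0*(0.169 - 0.6821)
x^{k+1} = 0.943
Step 2: z-update.
Minimize 2*z^2 + 9*z + (1.0/2)*(0.943 - z + 0.6821)^2
FOC: (2*2 + 1.0)*z = -9 + 1.0*(0.943 + 0.6821)
z^{k+1} = -1.475
Step 3: u-update.
u^{k+1} = 0.6821 + 0.943 + 1.475 = 3.1001
Step 4: Primal residual = |0.943 + 1.475| = 2.418


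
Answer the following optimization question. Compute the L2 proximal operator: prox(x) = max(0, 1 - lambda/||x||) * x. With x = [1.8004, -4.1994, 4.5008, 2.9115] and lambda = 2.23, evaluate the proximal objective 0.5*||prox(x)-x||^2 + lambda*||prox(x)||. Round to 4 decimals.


Step 1: Compute ||x||.
||x|| = 7.0435
Step 2: Compute scaling factor.
scale = max(0, 1 - 2.23/7.0435) = 0.6834
Step 3: prox(x) = [1.2304, -2.8698, 3.0758, 1.9897]
||prox(x)|| = 4.8135
Step 4: Proximal objective.
0.5*||prox-x||^2 = 2.4865
lambda*||prox|| = 10.7341
Total = 13.2205
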